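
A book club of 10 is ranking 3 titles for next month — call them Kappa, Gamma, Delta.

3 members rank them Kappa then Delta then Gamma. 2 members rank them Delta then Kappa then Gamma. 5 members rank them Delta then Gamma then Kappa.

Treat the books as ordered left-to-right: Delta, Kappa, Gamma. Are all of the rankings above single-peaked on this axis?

Axis positions: Delta=1, Kappa=2, Gamma=3.
Faction 1 (peak Kappa at position 2): ranking walks positions 2-1-3, expanding outward from the peak — single-peaked.
Faction 2 (peak Delta at position 1): ranking walks positions 1-2-3, expanding outward from the peak — single-peaked.
Faction 3: ranking walks positions 1-3-2; Gamma is ranked above Kappa even though Kappa lies between Gamma and the peak Delta on the axis — preferences dip and rise again. Not single-peaked.
Faction 3 violates single-peakedness, so the profile is not single-peaked on this axis.

no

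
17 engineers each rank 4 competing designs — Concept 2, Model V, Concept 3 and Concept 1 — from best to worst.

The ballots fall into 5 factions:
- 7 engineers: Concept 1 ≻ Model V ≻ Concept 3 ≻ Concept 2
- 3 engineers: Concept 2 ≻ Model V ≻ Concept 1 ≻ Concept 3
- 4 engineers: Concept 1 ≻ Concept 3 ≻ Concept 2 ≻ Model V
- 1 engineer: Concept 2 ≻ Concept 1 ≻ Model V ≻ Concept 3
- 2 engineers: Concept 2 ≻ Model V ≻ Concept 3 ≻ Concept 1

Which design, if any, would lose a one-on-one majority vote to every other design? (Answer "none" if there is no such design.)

none

Head-to-head results (17 engineers):
Concept 2 vs Model V: Concept 2, 10–7.
Concept 2 vs Concept 3: 3+1+2 = 6 for Concept 2, 11 for Concept 3 — Concept 3 by 11–6.
Concept 2 vs Concept 1: Concept 1 wins 11–6.
Model V vs Concept 3: Model V is ranked higher on 7+3+1+2 = 13 ballots, Concept 3 on 4. Model V wins 13–4.
Model V–Concept 1: Concept 1 12–5.
Concept 3 vs Concept 1: Concept 1 wins 15–2.
No design is winless: Concept 2 beats Model V; Model V beats Concept 3; Concept 3 beats Concept 2; Concept 1 beats Concept 2. There is no Condorcet loser.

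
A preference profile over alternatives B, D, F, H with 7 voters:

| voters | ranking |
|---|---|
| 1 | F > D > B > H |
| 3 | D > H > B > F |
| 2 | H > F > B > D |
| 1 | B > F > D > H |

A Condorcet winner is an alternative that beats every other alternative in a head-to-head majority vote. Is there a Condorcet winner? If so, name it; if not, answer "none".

none

Check each pair by majority over 7 ballots:
B vs D: D, 4–3.
B vs F: B, 4–3.
B vs H: H, 5–2.
D vs F: F wins 4–3.
D vs H: 5 to 2, D.
F–H: H 5–2.
Each alternative drops at least one matchup (B loses to D; D loses to F; F loses to B; H loses to D); the cycle B > F > D > B rules out a Condorcet winner.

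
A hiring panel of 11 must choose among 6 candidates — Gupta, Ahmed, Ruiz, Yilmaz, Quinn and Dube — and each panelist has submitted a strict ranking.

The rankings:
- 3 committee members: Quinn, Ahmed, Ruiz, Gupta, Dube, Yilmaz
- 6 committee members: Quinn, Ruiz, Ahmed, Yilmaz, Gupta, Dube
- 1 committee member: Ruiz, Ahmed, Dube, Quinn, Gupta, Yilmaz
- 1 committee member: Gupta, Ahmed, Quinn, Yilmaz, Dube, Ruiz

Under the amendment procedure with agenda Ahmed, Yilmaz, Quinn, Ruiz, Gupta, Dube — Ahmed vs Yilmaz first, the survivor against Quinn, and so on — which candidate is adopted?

Quinn

Round 1: Ahmed vs Yilmaz — 11–0, Ahmed advances.
Round 2: Ahmed vs Quinn — 2–9, Quinn advances.
Round 3: Quinn vs Ruiz — 10–1, Quinn advances.
Round 4: Quinn vs Gupta — 10–1, Quinn advances.
Round 5: Quinn vs Dube — 10–1, Quinn advances.
Quinn survives the agenda.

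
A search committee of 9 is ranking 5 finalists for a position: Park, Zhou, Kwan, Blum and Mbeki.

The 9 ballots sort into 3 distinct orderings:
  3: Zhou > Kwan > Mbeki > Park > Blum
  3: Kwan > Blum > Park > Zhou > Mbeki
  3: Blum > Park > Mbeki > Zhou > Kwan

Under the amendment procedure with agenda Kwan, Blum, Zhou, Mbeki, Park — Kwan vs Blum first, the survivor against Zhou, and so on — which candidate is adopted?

Round 1: Kwan vs Blum — 6–3, Kwan advances.
Round 2: Kwan vs Zhou — 3–6, Zhou advances.
Round 3: Zhou vs Mbeki — 6–3, Zhou advances.
Round 4: Zhou vs Park — 3–6, Park advances.
The agenda winner is Park.

Park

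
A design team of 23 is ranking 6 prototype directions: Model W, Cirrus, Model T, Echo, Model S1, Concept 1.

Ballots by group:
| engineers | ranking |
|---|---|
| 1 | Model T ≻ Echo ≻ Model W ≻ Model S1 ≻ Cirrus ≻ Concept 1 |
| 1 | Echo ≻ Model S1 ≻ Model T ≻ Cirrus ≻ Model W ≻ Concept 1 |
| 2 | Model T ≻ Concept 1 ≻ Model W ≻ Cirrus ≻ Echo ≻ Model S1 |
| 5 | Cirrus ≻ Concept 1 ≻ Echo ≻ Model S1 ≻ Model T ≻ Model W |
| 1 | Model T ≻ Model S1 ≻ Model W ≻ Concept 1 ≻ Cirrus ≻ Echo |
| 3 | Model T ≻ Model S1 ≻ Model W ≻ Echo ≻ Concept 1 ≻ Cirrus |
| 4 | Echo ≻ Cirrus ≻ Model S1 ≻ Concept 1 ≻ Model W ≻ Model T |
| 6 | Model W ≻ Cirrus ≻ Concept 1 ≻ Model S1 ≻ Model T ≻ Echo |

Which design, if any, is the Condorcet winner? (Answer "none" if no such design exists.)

none

Pairwise majorities:
Model W vs Cirrus: Model W wins 13–10.
Model W vs Model T: Model T, 13–10.
Model W vs Echo: Model W wins 12–11.
Model W vs Model S1: Model S1, 14–9.
Model W–Concept 1: Model W 12–11.
Cirrus vs Model T: Cirrus wins 15–8.
Cirrus vs Echo: Cirrus wins 14–9.
Cirrus vs Model S1: Cirrus wins 17–6.
Cirrus vs Concept 1: Cirrus, 17–6.
Model T vs Echo: Model T, 13–10.
Model T vs Model S1: Model S1 wins 16–7.
Model T vs Concept 1: Concept 1, 15–8.
Echo vs Model S1: Echo, 13–10.
Echo vs Concept 1: Concept 1 wins 14–9.
Model S1–Concept 1: Concept 1 13–10.
Each design drops at least one matchup (Model W loses to Model T; Cirrus loses to Model W; Model T loses to Cirrus; Echo loses to Model W; Model S1 loses to Cirrus; Concept 1 loses to Model W); the cycle Model W beats Cirrus beats Model T beats Model W rules out a Condorcet winner.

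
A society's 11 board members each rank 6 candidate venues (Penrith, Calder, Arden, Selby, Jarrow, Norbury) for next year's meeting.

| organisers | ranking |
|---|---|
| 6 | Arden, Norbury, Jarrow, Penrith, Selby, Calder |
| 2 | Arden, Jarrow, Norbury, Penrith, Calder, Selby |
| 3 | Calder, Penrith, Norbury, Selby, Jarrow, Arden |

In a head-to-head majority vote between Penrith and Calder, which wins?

Penrith

Ballots ranking Penrith above Calder: 6 + 2 = 8.
Ballots ranking Calder above Penrith: 11 − 8 = 3.
Penrith wins the head-to-head 8–3.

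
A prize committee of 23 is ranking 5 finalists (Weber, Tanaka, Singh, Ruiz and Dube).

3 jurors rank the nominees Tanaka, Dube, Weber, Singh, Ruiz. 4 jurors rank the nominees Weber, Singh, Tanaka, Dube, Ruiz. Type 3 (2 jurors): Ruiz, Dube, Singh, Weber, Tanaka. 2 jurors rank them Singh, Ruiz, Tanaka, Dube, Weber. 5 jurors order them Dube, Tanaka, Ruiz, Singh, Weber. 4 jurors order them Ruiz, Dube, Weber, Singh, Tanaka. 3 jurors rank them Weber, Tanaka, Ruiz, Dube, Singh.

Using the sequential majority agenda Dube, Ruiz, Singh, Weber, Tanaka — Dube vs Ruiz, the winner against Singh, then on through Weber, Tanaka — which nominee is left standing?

Tanaka

Round 1: Dube vs Ruiz — 12–11, Dube advances.
Round 2: Dube vs Singh — 17–6, Dube advances.
Round 3: Dube vs Weber — 16–7, Dube advances.
Round 4: Dube vs Tanaka — 11–12, Tanaka advances.
Tanaka survives the agenda.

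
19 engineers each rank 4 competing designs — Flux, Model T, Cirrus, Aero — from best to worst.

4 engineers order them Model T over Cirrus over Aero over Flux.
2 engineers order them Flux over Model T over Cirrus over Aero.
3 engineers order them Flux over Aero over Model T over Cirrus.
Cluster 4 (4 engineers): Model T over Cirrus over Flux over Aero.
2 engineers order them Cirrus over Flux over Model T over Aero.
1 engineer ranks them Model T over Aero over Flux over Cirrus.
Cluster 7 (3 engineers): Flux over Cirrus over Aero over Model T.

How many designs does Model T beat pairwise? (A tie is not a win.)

Model T against each rival (19 engineers):
Model T vs Flux: 4+4+1 = 9 for Model T, 10 for Flux — Flux by 10–9.
Model T vs Cirrus: 4+2+3+4+1 = 14 for Model T, 5 for Cirrus — Model T by 14–5.
Model T vs Aero: 13 to 6, Model T.
Model T beats Cirrus, Aero; loses to Flux — 2 pairwise wins.

2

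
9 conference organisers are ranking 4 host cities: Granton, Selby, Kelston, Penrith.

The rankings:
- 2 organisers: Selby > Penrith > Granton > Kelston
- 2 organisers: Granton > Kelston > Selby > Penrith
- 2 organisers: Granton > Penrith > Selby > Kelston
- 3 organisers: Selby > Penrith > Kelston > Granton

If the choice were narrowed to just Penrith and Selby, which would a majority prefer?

Ballots ranking Penrith above Selby: 2.
Ballots ranking Selby above Penrith: 9 − 2 = 7.
Selby wins the head-to-head 7–2.

Selby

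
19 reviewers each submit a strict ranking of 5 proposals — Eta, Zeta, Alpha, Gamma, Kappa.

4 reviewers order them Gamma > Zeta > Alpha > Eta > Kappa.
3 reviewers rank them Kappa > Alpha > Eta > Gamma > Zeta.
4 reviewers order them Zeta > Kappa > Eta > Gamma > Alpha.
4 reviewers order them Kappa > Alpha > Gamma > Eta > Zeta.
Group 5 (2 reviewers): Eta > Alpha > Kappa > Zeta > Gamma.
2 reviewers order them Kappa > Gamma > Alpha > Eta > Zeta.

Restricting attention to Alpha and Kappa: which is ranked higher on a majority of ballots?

Kappa

Ballots ranking Alpha above Kappa: 4 + 2 = 6.
Ballots ranking Kappa above Alpha: 19 − 6 = 13.
Kappa wins the head-to-head 13–6.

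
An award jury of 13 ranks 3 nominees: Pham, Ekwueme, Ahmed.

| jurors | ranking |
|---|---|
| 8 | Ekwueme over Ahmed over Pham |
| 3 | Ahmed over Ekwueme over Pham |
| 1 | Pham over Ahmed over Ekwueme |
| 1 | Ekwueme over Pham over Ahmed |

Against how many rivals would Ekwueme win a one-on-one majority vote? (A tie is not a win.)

2

Ekwueme against each rival (13 jurors):
Ekwueme vs Pham: 8+3+1 = 12 for Ekwueme, 1 for Pham — Ekwueme by 12–1.
Ekwueme vs Ahmed: Ekwueme wins 9–4.
Ekwueme beats Pham, Ahmed — 2 pairwise wins.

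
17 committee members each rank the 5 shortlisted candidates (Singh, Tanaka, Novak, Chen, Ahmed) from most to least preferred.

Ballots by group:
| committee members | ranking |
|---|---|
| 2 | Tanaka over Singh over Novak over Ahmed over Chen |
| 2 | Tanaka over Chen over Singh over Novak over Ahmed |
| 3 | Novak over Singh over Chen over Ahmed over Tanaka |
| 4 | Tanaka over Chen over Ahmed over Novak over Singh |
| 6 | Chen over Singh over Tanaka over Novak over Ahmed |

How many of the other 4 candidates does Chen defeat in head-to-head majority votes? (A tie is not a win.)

Chen against each rival (17 committee members):
Chen vs Singh: Chen preferred on 2+4+6 = 12 ballots; Chen wins 12–5.
Chen–Tanaka: Chen 9–8.
Chen vs Novak: 12 to 5, Chen.
Chen vs Ahmed: Chen preferred on 2+3+4+6 = 15 ballots; Chen wins 15–2.
Chen beats Singh, Tanaka, Novak, Ahmed — 4 pairwise wins.

4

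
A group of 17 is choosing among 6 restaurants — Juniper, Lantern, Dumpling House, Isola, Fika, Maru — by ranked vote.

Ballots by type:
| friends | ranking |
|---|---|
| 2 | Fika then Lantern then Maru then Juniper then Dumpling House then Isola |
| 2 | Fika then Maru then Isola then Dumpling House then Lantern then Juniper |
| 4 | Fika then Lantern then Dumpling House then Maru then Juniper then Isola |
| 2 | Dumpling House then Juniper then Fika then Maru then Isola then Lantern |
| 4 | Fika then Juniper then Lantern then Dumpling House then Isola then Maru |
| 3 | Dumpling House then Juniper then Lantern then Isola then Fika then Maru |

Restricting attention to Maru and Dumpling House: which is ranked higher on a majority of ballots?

Ballots ranking Maru above Dumpling House: 2 + 2 = 4.
Ballots ranking Dumpling House above Maru: 17 − 4 = 13.
Dumpling House wins the head-to-head 13–4.

Dumpling House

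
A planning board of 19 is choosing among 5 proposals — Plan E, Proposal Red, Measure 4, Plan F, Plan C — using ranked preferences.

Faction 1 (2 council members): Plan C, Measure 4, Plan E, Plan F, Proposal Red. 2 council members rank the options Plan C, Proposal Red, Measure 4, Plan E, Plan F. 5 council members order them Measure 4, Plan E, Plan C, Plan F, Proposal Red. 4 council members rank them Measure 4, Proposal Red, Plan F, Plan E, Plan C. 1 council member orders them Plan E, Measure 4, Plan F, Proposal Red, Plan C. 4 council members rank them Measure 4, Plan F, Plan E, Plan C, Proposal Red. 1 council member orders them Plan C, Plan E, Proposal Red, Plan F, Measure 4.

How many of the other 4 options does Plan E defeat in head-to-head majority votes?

3

Plan E against each rival (19 council members):
Plan E vs Proposal Red: 2+5+1+4+1 = 13 for Plan E, 6 for Proposal Red — Plan E by 13–6.
Plan E vs Measure 4: Measure 4 wins 17–2.
Plan E vs Plan F: 11 to 8, Plan E.
Plan E vs Plan C: Plan E wins 14–5.
Plan E beats Proposal Red, Plan F, Plan C; loses to Measure 4 — 3 pairwise wins.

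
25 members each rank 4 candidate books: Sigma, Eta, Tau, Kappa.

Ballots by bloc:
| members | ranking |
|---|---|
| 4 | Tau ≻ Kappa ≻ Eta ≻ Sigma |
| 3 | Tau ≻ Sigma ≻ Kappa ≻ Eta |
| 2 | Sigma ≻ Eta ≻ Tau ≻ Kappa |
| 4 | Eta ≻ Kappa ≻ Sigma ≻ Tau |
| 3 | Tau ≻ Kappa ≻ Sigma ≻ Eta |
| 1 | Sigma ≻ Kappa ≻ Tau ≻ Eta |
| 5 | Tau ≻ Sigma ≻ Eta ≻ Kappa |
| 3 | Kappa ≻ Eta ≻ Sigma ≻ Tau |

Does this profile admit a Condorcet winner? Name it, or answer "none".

Tau

Pairwise majorities:
Sigma vs Eta: Sigma is ranked higher on 3+2+3+1+5 = 14 ballots, Eta on 11. Sigma wins 14–11.
Sigma vs Tau: 10 to 15, Tau.
Sigma vs Kappa: Kappa wins 14–11.
Eta vs Tau: Tau wins 16–9.
Eta vs Kappa: Kappa wins 14–11.
Tau vs Kappa: Tau is ranked higher on 4+3+2+3+5 = 17 ballots, Kappa on 8. Tau wins 17–8.
Only Tau has no losses; Tau is the Condorcet winner.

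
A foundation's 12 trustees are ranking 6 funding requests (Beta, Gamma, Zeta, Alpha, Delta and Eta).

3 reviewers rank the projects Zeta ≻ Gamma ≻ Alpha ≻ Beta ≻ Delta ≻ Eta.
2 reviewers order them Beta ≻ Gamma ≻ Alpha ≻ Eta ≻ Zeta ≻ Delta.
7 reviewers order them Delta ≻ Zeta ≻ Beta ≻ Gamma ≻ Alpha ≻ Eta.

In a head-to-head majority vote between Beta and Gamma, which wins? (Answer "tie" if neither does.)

Beta

Ballots ranking Beta above Gamma: 2 + 7 = 9.
Ballots ranking Gamma above Beta: 12 − 9 = 3.
Beta wins the head-to-head 9–3.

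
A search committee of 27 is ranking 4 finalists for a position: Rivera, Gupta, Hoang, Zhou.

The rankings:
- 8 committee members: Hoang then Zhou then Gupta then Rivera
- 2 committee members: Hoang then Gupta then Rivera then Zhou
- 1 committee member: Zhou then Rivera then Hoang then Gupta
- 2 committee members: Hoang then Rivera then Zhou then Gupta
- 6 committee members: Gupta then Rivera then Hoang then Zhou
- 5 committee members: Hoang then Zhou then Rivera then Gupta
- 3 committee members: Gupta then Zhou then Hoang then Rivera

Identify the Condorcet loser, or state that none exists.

Rivera

Pairwise majorities:
Rivera vs Gupta: Gupta, 19–8.
Rivera vs Hoang: Rivera is ranked higher on 1+6 = 7 ballots, Hoang on 20. Hoang wins 20–7.
Rivera vs Zhou: Zhou, 17–10.
Gupta vs Hoang: Hoang wins 18–9.
Gupta vs Zhou: 11 to 16, Zhou.
Hoang vs Zhou: Hoang wins 23–4.
Rivera is beaten in every head-to-head and is the Condorcet loser.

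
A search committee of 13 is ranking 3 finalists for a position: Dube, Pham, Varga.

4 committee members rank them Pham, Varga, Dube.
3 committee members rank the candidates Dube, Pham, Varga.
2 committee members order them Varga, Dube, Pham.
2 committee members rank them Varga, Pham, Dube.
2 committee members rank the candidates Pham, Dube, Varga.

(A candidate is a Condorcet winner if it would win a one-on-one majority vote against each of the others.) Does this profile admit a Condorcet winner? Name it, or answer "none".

Pham

Pairwise majorities:
Dube–Pham: Pham 8–5.
Dube vs Varga: 3+2 = 5 for Dube, 8 for Varga — Varga by 8–5.
Pham vs Varga: Pham preferred on 4+3+2 = 9 ballots; Pham wins 9–4.
Pham defeats every rival head-to-head and is the Condorcet winner.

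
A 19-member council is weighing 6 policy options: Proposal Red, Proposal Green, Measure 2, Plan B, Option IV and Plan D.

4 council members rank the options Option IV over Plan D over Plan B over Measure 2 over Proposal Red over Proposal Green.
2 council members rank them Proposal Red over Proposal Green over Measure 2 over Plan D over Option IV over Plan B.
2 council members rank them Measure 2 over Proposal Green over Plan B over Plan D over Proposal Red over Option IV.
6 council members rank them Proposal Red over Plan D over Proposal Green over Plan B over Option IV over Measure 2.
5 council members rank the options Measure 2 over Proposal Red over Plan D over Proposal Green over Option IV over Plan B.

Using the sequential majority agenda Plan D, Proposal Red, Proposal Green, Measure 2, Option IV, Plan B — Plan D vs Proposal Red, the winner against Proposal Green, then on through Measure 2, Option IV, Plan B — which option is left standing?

Option IV

Round 1: Plan D vs Proposal Red — 6–13, Proposal Red advances.
Round 2: Proposal Red vs Proposal Green — 17–2, Proposal Red advances.
Round 3: Proposal Red vs Measure 2 — 8–11, Measure 2 advances.
Round 4: Measure 2 vs Option IV — 9–10, Option IV advances.
Round 5: Option IV vs Plan B — 11–8, Option IV advances.
The agenda winner is Option IV.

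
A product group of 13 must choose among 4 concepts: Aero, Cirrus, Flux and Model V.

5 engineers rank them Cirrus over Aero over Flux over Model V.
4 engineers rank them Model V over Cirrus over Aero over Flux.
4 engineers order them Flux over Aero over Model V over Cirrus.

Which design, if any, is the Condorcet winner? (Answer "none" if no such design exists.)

Head-to-head results (13 engineers):
Aero vs Cirrus: 4 to 9, Cirrus.
Aero vs Flux: 9 to 4, Aero.
Aero vs Model V: 9 to 4, Aero.
Cirrus vs Flux: 9 to 4, Cirrus.
Cirrus vs Model V: 5 for Cirrus, 8 for Model V — Model V by 8–5.
Flux vs Model V: 9 to 4, Flux.
Each design drops at least one matchup (Aero loses to Cirrus; Cirrus loses to Model V; Flux loses to Aero; Model V loses to Aero); the cycle Aero > Model V > Cirrus > Aero rules out a Condorcet winner.

none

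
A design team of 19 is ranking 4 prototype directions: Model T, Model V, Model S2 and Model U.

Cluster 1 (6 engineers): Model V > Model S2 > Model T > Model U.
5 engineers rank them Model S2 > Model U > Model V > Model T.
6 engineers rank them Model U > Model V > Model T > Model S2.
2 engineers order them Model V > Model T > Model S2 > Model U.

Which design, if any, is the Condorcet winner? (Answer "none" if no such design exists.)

none

Head-to-head results (19 engineers):
Model T vs Model V: Model V, 19–0.
Model T vs Model S2: Model S2, 11–8.
Model T vs Model U: Model U wins 11–8.
Model V vs Model S2: Model V wins 14–5.
Model V vs Model U: Model U wins 11–8.
Model S2 vs Model U: Model S2, 13–6.
Each design drops at least one matchup (Model T loses to Model V; Model V loses to Model U; Model S2 loses to Model V; Model U loses to Model S2); the cycle Model V > Model S2 > Model U > Model V rules out a Condorcet winner.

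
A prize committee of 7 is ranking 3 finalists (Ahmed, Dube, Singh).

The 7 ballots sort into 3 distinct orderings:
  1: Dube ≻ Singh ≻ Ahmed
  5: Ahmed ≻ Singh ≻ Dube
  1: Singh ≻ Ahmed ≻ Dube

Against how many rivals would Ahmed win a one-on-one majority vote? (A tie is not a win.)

2

Ahmed against each rival (7 jurors):
Ahmed vs Dube: Ahmed is ranked higher on 5+1 = 6 ballots, Dube on 1. Ahmed wins 6–1.
Ahmed vs Singh: Ahmed is ranked higher on 5 ballots, Singh on 2. Ahmed wins 5–2.
Ahmed beats Dube, Singh — 2 pairwise wins.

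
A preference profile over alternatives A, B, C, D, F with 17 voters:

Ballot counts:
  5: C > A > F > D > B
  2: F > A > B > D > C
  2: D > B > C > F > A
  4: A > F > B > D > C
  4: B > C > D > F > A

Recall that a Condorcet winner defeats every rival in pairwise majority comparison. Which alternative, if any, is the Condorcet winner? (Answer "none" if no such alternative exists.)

none

Head-to-head results (17 voters):
A vs B: A preferred on 5+2+4 = 11 ballots; A wins 11–6.
A vs C: 6 to 11, C.
A vs D: A preferred on 5+2+4 = 11 ballots; A wins 11–6.
A vs F: 5+4 = 9 for A, 8 for F — A by 9–8.
B vs C: 12 to 5, B.
B vs D: 2+4+4 = 10 for B, 7 for D — B by 10–7.
B vs F: 2+4 = 6 for B, 11 for F — F by 11–6.
C vs D: C preferred on 5+4 = 9 ballots; C wins 9–8.
C vs F: 11 to 6, C.
D vs F: 2+4 = 6 for D, 11 for F — F by 11–6.
Every alternative loses at least once (A loses to C; B loses to A; C loses to B; D loses to A; F loses to A). The majority relation contains the cycle A → B → C → A, so there is no Condorcet winner.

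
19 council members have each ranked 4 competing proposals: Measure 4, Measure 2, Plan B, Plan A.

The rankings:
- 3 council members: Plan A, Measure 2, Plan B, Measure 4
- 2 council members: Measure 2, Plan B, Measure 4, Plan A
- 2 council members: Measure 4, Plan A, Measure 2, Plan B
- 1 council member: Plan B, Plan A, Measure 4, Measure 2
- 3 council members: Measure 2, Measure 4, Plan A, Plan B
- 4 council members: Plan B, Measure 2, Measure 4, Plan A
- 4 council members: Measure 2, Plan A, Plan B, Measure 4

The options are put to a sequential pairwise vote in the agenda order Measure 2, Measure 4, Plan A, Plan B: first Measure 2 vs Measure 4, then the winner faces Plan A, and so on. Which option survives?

Measure 2

Round 1: Measure 2 vs Measure 4 — 16–3, Measure 2 advances.
Round 2: Measure 2 vs Plan A — 13–6, Measure 2 advances.
Round 3: Measure 2 vs Plan B — 14–5, Measure 2 advances.
The agenda winner is Measure 2.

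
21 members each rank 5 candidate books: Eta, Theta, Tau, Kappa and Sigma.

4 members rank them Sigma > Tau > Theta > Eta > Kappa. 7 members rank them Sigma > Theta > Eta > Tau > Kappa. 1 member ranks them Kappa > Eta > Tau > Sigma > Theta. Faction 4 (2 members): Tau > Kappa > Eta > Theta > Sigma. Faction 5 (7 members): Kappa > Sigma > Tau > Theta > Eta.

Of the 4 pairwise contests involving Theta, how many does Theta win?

Theta against each rival (21 members):
Theta vs Eta: 4+7+7 = 18 for Theta, 3 for Eta — Theta by 18–3.
Theta vs Tau: Tau wins 14–7.
Theta vs Kappa: Theta, 11–10.
Theta vs Sigma: Theta preferred on 2 ballots; Sigma wins 19–2.
Theta beats Eta, Kappa; loses to Tau, Sigma — 2 pairwise wins.

2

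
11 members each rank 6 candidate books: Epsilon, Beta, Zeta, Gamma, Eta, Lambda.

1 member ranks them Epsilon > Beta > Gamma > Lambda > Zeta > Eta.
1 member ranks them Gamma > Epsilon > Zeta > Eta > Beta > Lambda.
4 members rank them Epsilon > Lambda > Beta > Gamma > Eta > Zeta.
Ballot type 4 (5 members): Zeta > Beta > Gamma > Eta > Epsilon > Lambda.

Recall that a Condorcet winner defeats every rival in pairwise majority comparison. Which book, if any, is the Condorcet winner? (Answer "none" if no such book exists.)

Head-to-head results (11 members):
Epsilon–Beta: Epsilon 6–5.
Epsilon vs Zeta: Epsilon, 6–5.
Epsilon vs Gamma: Gamma, 6–5.
Epsilon vs Eta: Epsilon, 6–5.
Epsilon–Lambda: Epsilon 11–0.
Beta vs Zeta: Beta preferred on 1+4 = 5 ballots; Zeta wins 6–5.
Beta vs Gamma: Beta preferred on 1+4+5 = 10 ballots; Beta wins 10–1.
Beta vs Eta: 1+4+5 = 10 for Beta, 1 for Eta — Beta by 10–1.
Beta–Lambda: Beta 7–4.
Zeta vs Gamma: Zeta preferred on 5 ballots; Gamma wins 6–5.
Zeta vs Eta: Zeta, 7–4.
Zeta vs Lambda: Zeta wins 6–5.
Gamma vs Eta: Gamma wins 11–0.
Gamma–Lambda: Gamma 7–4.
Eta vs Lambda: Eta wins 6–5.
No book is unbeaten: Epsilon loses to Gamma; Beta loses to Epsilon; Zeta loses to Epsilon; Gamma loses to Beta; Eta loses to Epsilon; Lambda loses to Epsilon. In particular Epsilon beats Beta beats Gamma beats Epsilon is a majority cycle — no Condorcet winner exists.

none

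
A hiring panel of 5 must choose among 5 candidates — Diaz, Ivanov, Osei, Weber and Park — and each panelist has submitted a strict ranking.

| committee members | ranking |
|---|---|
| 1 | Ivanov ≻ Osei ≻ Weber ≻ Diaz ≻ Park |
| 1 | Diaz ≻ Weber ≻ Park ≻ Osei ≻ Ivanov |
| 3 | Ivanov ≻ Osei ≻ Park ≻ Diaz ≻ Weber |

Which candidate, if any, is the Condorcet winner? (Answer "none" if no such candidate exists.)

Check each pair by majority over 5 ballots:
Diaz vs Ivanov: Diaz preferred on 1 ballot; Ivanov wins 4–1.
Diaz vs Osei: Diaz is ranked higher on 1 ballot, Osei on 4. Osei wins 4–1.
Diaz vs Weber: Diaz is ranked higher on 1+3 = 4 ballots, Weber on 1. Diaz wins 4–1.
Diaz vs Park: 1+1 = 2 for Diaz, 3 for Park — Park by 3–2.
Ivanov vs Osei: 4 to 1, Ivanov.
Ivanov vs Weber: Ivanov preferred on 1+3 = 4 ballots; Ivanov wins 4–1.
Ivanov vs Park: 1+3 = 4 for Ivanov, 1 for Park — Ivanov by 4–1.
Osei vs Weber: 4 to 1, Osei.
Osei vs Park: Osei is ranked higher on 1+3 = 4 ballots, Park on 1. Osei wins 4–1.
Weber vs Park: Weber is ranked higher on 1+1 = 2 ballots, Park on 3. Park wins 3–2.
Ivanov beats each of Diaz, Osei, Weber, Park — Ivanov is the Condorcet winner.

Ivanov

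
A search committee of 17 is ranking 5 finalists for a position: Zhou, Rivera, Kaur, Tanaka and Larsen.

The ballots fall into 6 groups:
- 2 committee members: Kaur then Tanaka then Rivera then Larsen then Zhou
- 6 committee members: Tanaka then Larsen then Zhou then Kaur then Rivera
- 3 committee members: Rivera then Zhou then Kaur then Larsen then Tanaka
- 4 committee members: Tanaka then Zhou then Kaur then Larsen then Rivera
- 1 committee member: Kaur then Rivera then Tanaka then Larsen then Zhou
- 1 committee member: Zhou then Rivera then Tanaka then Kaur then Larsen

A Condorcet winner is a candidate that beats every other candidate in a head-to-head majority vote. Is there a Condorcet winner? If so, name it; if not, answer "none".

Pairwise majorities:
Zhou vs Rivera: Zhou preferred on 6+4+1 = 11 ballots; Zhou wins 11–6.
Zhou vs Kaur: 14 to 3, Zhou.
Zhou vs Tanaka: Tanaka, 13–4.
Zhou vs Larsen: Larsen, 9–8.
Rivera vs Kaur: Kaur wins 13–4.
Rivera vs Tanaka: Tanaka wins 12–5.
Rivera vs Larsen: Rivera is ranked higher on 2+3+1+1 = 7 ballots, Larsen on 10. Larsen wins 10–7.
Kaur vs Tanaka: Kaur is ranked higher on 2+3+1 = 6 ballots, Tanaka on 11. Tanaka wins 11–6.
Kaur–Larsen: Kaur 11–6.
Tanaka vs Larsen: Tanaka is ranked higher on 2+6+4+1+1 = 14 ballots, Larsen on 3. Tanaka wins 14–3.
Tanaka beats each of Zhou, Rivera, Kaur, Larsen — Tanaka is the Condorcet winner.

Tanaka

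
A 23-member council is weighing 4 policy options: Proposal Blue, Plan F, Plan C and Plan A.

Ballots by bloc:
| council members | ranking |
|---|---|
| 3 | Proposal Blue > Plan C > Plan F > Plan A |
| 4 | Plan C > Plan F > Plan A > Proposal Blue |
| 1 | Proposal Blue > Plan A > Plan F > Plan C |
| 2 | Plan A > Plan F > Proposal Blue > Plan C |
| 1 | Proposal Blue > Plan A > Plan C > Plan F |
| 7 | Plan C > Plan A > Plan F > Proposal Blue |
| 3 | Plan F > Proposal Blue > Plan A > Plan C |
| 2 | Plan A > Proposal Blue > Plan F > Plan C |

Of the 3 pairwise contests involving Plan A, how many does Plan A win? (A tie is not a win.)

2

Plan A against each rival (23 council members):
Plan A vs Proposal Blue: Plan A is ranked higher on 4+2+7+2 = 15 ballots, Proposal Blue on 8. Plan A wins 15–8.
Plan A–Plan F: Plan A 13–10.
Plan A vs Plan C: Plan C wins 14–9.
Plan A beats Proposal Blue, Plan F; loses to Plan C — 2 pairwise wins.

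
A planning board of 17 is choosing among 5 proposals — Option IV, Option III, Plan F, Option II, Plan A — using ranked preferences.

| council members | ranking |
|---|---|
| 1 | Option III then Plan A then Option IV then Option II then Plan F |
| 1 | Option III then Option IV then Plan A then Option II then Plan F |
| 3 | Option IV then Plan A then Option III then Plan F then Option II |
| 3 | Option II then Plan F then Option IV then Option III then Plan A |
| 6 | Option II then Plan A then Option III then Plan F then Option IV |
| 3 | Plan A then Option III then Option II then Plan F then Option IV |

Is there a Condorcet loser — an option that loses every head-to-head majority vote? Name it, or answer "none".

Option IV

Pairwise majorities:
Option IV–Option III: Option III 11–6.
Option IV vs Plan F: Option IV preferred on 1+1+3 = 5 ballots; Plan F wins 12–5.
Option IV vs Option II: Option IV preferred on 1+1+3 = 5 ballots; Option II wins 12–5.
Option IV vs Plan A: 1+3+3 = 7 for Option IV, 10 for Plan A — Plan A by 10–7.
Option III vs Plan F: Option III wins 14–3.
Option III–Option II: Option II 9–8.
Option III vs Plan A: 5 to 12, Plan A.
Plan F–Option II: Option II 14–3.
Plan F vs Plan A: Plan F preferred on 3 ballots; Plan A wins 14–3.
Option II vs Plan A: Option II is ranked higher on 3+6 = 9 ballots, Plan A on 8. Option II wins 9–8.
Only Option IV has no wins; Option IV is the Condorcet loser.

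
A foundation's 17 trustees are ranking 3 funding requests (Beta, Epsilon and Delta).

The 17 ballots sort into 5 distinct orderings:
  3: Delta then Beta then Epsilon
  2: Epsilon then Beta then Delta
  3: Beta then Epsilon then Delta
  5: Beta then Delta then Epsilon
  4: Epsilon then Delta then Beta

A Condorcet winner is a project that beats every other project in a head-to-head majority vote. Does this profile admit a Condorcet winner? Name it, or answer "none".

Beta

Check each pair by majority over 17 ballots:
Beta vs Epsilon: Beta wins 11–6.
Beta vs Delta: Beta wins 10–7.
Epsilon vs Delta: Epsilon wins 9–8.
Only Beta has no losses; Beta is the Condorcet winner.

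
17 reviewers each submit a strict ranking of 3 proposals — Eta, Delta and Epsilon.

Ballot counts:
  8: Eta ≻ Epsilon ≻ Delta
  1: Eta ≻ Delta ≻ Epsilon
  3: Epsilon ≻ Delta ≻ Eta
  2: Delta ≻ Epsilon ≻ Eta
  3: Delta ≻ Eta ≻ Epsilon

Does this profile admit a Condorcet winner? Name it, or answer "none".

Head-to-head results (17 reviewers):
Eta vs Delta: 9 to 8, Eta.
Eta vs Epsilon: 8+1+3 = 12 for Eta, 5 for Epsilon — Eta by 12–5.
Delta vs Epsilon: 1+2+3 = 6 for Delta, 11 for Epsilon — Epsilon by 11–6.
Only Eta has no losses; Eta is the Condorcet winner.

Eta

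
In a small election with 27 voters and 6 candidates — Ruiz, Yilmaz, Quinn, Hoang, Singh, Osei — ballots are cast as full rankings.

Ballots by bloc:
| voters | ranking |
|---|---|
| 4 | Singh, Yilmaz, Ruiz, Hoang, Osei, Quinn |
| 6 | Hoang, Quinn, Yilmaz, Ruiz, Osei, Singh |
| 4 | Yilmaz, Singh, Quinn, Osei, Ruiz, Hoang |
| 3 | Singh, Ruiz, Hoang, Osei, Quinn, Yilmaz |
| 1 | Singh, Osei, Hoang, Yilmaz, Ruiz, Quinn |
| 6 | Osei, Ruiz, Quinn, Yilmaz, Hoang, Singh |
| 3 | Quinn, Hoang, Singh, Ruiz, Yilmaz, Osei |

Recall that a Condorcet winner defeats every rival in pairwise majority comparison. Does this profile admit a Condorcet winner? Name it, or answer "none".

none

Head-to-head results (27 voters):
Ruiz vs Yilmaz: Yilmaz wins 15–12.
Ruiz–Quinn: Ruiz 14–13.
Ruiz vs Hoang: Ruiz wins 17–10.
Ruiz vs Singh: Singh, 15–12.
Ruiz vs Osei: Ruiz wins 16–11.
Yilmaz vs Quinn: Quinn wins 18–9.
Yilmaz–Hoang: Yilmaz 14–13.
Yilmaz–Singh: Yilmaz 16–11.
Yilmaz–Osei: Yilmaz 17–10.
Quinn vs Hoang: Hoang wins 14–13.
Quinn vs Singh: Quinn wins 15–12.
Quinn–Osei: Osei 14–13.
Hoang–Singh: Hoang 15–12.
Hoang vs Osei: Hoang, 16–11.
Singh–Osei: Singh 15–12.
Every candidate loses at least once (Ruiz loses to Yilmaz; Yilmaz loses to Quinn; Quinn loses to Ruiz; Hoang loses to Ruiz; Singh loses to Yilmaz; Osei loses to Ruiz). The majority relation contains the cycle Ruiz beats Quinn beats Yilmaz beats Ruiz, so there is no Condorcet winner.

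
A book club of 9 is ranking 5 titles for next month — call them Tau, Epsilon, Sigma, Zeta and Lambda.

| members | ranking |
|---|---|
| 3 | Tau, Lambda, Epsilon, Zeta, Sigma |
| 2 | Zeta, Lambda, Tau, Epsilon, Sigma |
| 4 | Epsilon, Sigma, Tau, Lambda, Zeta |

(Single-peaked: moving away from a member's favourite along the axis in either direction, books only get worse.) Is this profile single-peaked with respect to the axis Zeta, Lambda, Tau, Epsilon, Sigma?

Axis positions: Zeta=1, Lambda=2, Tau=3, Epsilon=4, Sigma=5.
Type 1 (peak Tau at position 3): ranking walks positions 3-2-4-1-5, expanding outward from the peak — single-peaked.
Type 2 (peak Zeta at position 1): ranking walks positions 1-2-3-4-5, expanding outward from the peak — single-peaked.
Type 3 (peak Epsilon at position 4): ranking walks positions 4-5-3-2-1, expanding outward from the peak — single-peaked.
Every ranking is single-peaked on this axis.

yes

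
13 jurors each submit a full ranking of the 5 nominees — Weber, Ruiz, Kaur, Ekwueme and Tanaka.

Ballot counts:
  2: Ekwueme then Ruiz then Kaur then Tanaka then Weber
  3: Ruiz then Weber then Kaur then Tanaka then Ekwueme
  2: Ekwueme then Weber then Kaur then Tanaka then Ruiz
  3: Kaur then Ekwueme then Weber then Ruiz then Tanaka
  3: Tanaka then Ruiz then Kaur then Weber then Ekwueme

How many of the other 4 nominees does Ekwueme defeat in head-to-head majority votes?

3

Ekwueme against each rival (13 jurors):
Ekwueme vs Weber: 7 to 6, Ekwueme.
Ekwueme vs Ruiz: Ekwueme, 7–6.
Ekwueme vs Kaur: 4 to 9, Kaur.
Ekwueme vs Tanaka: 7 to 6, Ekwueme.
Ekwueme beats Weber, Ruiz, Tanaka; loses to Kaur — 3 pairwise wins.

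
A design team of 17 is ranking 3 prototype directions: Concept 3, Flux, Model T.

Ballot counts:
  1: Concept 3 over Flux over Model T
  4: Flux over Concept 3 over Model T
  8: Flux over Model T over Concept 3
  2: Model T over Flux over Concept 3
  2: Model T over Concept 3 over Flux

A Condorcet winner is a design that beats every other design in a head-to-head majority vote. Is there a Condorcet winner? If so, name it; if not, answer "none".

Flux

Check each pair by majority over 17 ballots:
Concept 3 vs Flux: Flux, 14–3.
Concept 3 vs Model T: Model T, 12–5.
Flux vs Model T: Flux, 13–4.
Flux beats each of Concept 3, Model T — Flux is the Condorcet winner.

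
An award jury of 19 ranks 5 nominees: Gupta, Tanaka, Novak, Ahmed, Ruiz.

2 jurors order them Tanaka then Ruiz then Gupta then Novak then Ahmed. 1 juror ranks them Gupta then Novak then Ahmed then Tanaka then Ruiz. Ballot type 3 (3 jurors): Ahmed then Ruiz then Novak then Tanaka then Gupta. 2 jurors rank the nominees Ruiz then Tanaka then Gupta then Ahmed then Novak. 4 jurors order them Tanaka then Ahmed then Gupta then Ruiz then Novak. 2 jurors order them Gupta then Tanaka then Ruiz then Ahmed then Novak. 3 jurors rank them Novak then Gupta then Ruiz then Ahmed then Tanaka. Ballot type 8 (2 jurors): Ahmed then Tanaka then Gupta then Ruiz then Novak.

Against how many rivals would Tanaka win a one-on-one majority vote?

Tanaka against each rival (19 jurors):
Tanaka vs Gupta: 13 to 6, Tanaka.
Tanaka–Novak: Tanaka 12–7.
Tanaka vs Ahmed: Tanaka preferred on 2+2+4+2 = 10 ballots; Tanaka wins 10–9.
Tanaka vs Ruiz: Tanaka wins 11–8.
Tanaka beats Gupta, Novak, Ahmed, Ruiz — 4 pairwise wins.

4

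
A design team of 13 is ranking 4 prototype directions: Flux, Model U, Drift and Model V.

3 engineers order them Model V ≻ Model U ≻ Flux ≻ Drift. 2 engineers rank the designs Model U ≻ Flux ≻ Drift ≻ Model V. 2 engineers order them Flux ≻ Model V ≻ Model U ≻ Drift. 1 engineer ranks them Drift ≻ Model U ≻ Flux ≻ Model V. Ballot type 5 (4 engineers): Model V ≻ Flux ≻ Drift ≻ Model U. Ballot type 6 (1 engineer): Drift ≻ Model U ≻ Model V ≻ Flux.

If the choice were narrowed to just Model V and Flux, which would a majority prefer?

Model V

Ballots ranking Model V above Flux: 3 + 4 + 1 = 8.
Ballots ranking Flux above Model V: 13 − 8 = 5.
Model V wins the head-to-head 8–5.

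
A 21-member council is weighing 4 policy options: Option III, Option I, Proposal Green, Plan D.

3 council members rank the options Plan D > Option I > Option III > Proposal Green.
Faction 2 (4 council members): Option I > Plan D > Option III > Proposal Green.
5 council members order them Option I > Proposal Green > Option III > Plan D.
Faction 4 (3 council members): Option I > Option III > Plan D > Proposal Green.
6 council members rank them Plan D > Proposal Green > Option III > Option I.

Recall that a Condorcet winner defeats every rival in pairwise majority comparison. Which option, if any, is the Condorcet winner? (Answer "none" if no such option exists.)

Check each pair by majority over 21 ballots:
Option III vs Option I: Option I, 15–6.
Option III vs Proposal Green: Proposal Green wins 11–10.
Option III vs Plan D: Plan D, 13–8.
Option I vs Proposal Green: Option I, 15–6.
Option I vs Plan D: Option I, 12–9.
Proposal Green vs Plan D: Plan D wins 16–5.
Option I defeats every rival head-to-head and is the Condorcet winner.

Option I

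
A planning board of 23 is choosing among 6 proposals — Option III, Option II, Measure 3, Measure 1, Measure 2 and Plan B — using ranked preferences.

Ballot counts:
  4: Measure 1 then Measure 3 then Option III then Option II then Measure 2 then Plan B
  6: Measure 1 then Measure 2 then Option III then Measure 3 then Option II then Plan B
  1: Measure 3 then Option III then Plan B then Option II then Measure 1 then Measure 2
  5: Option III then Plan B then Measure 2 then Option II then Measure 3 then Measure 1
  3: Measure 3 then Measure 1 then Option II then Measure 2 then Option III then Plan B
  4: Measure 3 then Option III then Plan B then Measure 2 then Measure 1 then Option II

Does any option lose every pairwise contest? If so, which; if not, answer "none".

Plan B

Pairwise majorities:
Option III vs Option II: Option III preferred on 4+6+1+5+4 = 20 ballots; Option III wins 20–3.
Option III vs Measure 3: Measure 3 wins 12–11.
Option III vs Measure 1: Measure 1, 13–10.
Option III vs Measure 2: Option III, 14–9.
Option III vs Plan B: Option III, 23–0.
Option II vs Measure 3: Option II is ranked higher on 5 ballots, Measure 3 on 18. Measure 3 wins 18–5.
Option II vs Measure 1: Measure 1, 17–6.
Option II vs Measure 2: 4+1+3 = 8 for Option II, 15 for Measure 2 — Measure 2 by 15–8.
Option II vs Plan B: Option II wins 13–10.
Measure 3 vs Measure 1: 13 to 10, Measure 3.
Measure 3 vs Measure 2: 4+1+3+4 = 12 for Measure 3, 11 for Measure 2 — Measure 3 by 12–11.
Measure 3 vs Plan B: Measure 3, 18–5.
Measure 1–Measure 2: Measure 1 14–9.
Measure 1 vs Plan B: 4+6+3 = 13 for Measure 1, 10 for Plan B — Measure 1 by 13–10.
Measure 2 vs Plan B: Measure 2 is ranked higher on 4+6+3 = 13 ballots, Plan B on 10. Measure 2 wins 13–10.
Only Plan B has no wins; Plan B is the Condorcet loser.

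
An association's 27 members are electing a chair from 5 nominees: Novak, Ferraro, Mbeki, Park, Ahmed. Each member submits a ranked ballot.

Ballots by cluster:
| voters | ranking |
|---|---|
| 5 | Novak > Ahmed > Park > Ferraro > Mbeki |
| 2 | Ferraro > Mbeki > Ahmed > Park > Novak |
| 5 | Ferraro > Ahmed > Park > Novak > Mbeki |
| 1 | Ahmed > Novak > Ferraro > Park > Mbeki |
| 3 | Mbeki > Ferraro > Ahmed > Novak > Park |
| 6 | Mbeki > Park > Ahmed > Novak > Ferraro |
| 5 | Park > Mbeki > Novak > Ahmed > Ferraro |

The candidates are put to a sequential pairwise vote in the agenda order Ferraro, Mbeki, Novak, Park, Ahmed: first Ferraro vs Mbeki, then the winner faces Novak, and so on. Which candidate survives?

Ahmed

Round 1: Ferraro vs Mbeki — 13–14, Mbeki advances.
Round 2: Mbeki vs Novak — 16–11, Mbeki advances.
Round 3: Mbeki vs Park — 11–16, Park advances.
Round 4: Park vs Ahmed — 11–16, Ahmed advances.
The agenda winner is Ahmed.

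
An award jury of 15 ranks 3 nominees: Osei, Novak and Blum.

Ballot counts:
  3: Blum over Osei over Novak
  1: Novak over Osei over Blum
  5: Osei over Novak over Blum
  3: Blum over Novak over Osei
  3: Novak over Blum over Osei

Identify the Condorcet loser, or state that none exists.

Head-to-head results (15 jurors):
Osei–Novak: Osei 8–7.
Osei vs Blum: Osei is ranked higher on 1+5 = 6 ballots, Blum on 9. Blum wins 9–6.
Novak vs Blum: Novak is ranked higher on 1+5+3 = 9 ballots, Blum on 6. Novak wins 9–6.
Each nominee has at least one pairwise win (Osei beats Novak; Novak beats Blum; Blum beats Osei) — no Condorcet loser.

none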